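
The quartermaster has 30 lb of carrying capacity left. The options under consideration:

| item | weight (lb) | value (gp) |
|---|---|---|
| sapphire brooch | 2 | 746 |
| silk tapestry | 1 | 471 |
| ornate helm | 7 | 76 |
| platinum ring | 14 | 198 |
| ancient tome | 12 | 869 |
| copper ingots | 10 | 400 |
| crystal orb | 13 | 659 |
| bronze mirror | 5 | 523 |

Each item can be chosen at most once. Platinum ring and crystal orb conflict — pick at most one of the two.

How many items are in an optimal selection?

The maximum value within 30 lb is 3009.
For example sapphire brooch + silk tapestry + ancient tome + copper ingots + bronze mirror achieves it, using 30 lb.
Any selection reaching 3009 contains exactly 5 items.

5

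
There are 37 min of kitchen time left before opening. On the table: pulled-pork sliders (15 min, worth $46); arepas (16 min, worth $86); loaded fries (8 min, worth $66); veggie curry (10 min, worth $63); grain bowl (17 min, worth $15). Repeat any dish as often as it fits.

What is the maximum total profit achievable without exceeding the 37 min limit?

264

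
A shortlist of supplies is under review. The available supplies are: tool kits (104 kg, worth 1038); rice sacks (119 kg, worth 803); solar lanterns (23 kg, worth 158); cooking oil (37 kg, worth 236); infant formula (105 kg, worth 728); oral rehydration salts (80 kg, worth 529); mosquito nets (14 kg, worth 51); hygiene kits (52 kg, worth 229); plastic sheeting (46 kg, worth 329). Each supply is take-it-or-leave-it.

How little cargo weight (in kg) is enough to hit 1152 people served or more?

127

Minimise kg subject to total people served ≥ 1152.
Taking tool kits + solar lanterns gives 1196 (≥ 1152) for 127 kg.
Any bundle with less than 127 kg falls short of 1152.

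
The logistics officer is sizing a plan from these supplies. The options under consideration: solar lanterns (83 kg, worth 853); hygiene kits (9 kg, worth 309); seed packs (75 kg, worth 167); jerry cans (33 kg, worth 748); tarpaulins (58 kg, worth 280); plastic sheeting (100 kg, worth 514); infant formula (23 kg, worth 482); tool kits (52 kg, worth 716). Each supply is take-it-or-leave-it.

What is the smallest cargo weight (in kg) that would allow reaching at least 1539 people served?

65

Minimise kg subject to total people served ≥ 1539.
Taking hygiene kits + jerry cans + infant formula gives 1539 (≥ 1539) for 65 kg.
Below 65 kg the best achievable stays under 1539.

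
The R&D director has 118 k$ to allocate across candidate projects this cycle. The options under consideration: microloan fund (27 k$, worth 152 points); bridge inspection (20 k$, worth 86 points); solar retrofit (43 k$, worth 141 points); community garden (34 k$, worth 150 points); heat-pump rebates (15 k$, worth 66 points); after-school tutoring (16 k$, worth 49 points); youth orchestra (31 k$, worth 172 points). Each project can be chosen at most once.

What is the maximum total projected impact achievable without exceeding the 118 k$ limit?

A density-first pass picks microloan fund + community garden + heat-pump rebates + youth orchestra — 540 at 107 k$.
Dropping heat-pump rebates frees 15 k$; slotting in bridge inspection (20 k$) lifts the total to 560 at 112 k$.
The closest alternative, microloan fund + community garden + heat-pump rebates + youth orchestra, reaches only 540.

560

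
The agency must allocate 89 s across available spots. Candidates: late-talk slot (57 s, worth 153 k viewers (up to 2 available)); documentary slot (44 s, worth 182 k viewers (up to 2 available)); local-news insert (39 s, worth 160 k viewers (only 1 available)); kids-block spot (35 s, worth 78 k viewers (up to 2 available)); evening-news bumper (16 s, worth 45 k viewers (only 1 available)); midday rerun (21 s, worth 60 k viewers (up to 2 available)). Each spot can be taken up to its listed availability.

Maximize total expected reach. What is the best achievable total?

364

2×documentary slot uses 88 of the 89 s and totals 364.
Every other selection either busts 89 s or exceeds an availability limit or fails to beat 364.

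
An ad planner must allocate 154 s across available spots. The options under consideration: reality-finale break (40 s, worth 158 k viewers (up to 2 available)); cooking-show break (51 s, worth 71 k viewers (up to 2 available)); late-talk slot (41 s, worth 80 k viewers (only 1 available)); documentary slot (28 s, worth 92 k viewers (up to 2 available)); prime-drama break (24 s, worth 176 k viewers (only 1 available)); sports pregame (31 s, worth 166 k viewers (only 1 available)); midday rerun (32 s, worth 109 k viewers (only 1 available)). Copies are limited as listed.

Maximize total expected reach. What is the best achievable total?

The ratio heuristic lands on 2×reality-finale break + prime-drama break + sports pregame (658) but leaves 19 s idle.
Dropping reality-finale break frees 40 s; slotting in 2×documentary slot (56 s) lifts the total to 684 at 151 s.
Nothing else within 154 s beats 684.

684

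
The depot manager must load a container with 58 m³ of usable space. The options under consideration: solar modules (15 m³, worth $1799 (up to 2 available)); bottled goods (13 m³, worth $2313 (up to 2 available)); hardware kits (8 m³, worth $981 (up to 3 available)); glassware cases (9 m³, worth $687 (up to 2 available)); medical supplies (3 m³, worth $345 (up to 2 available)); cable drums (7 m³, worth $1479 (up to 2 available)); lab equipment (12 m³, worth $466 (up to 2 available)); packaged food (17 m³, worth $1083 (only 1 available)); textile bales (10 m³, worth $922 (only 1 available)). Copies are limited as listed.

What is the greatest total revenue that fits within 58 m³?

9728

By revenue per m³: cable drums 211.29, bottled goods 177.92, hardware kits 122.62 lead.
Filling by ratio: 2×bottled goods + 2×hardware kits + 2×cable drums for 9546, with 2 m³ left unused.
Dropping 2×hardware kits frees 16 m³; slotting in solar modules + medical supplies (18 m³) lifts the total to 9728 at 58 m³.
No other feasible combination exceeds 9728.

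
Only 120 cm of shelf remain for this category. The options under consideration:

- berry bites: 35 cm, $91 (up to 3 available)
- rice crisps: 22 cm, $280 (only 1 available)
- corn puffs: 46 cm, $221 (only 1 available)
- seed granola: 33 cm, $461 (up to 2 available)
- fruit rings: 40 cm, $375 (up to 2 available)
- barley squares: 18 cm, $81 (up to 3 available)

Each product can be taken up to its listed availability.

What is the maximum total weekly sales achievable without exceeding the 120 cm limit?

1297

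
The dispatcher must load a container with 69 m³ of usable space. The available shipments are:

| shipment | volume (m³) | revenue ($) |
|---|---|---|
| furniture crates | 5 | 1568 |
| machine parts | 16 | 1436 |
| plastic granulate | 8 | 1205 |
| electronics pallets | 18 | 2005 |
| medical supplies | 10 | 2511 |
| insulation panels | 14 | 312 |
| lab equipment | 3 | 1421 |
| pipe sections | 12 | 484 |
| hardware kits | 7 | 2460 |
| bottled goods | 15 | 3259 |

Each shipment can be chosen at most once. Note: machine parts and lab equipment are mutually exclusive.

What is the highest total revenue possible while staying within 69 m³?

Best packing: furniture crates + plastic granulate + electronics pallets + medical supplies + lab equipment + hardware kits + bottled goods — 66 m³, 14429 total.
That's the maximum — no feasible swap from here does better than 14429.

14429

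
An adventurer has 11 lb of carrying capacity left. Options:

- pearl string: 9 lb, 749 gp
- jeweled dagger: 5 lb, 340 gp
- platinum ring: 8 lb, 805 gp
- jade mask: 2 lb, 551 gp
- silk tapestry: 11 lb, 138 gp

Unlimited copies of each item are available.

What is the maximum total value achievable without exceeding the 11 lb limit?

Taking 5×jade mask: 10 lb used, 2755 in value.
No other feasible combination exceeds 2755.

2755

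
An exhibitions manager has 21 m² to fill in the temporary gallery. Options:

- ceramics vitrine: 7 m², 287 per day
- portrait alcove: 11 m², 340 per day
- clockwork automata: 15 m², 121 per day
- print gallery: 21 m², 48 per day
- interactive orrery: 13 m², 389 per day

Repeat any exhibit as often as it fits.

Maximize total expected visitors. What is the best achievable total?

861

Ranking by ratio (expected visitors/m²): ceramics vitrine 41.00, portrait alcove 30.91, interactive orrery 29.92, clockwork automata 8.07.
The ratio ordering already packs tightly: 3×ceramics vitrine, 21 m², 861.
That's the maximum — no swap from here does better than 861.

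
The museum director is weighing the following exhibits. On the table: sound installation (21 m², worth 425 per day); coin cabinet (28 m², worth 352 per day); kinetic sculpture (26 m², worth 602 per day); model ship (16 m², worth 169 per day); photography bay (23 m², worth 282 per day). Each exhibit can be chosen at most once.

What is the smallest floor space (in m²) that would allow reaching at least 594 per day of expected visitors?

Look for the lowest-floor combination reaching 594.
kinetic sculpture: 602 expected visitors at 26 m².
Below 26 m² the best achievable stays under 594.

26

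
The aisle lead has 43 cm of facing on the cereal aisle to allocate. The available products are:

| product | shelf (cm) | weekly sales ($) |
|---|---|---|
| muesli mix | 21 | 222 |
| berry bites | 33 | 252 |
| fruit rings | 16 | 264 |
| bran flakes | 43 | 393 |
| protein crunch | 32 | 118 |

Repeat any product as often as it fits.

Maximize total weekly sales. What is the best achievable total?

Best packing: 2×fruit rings — 32 cm, 528 total.
Every other selection either busts 43 cm or fails to beat 528.

528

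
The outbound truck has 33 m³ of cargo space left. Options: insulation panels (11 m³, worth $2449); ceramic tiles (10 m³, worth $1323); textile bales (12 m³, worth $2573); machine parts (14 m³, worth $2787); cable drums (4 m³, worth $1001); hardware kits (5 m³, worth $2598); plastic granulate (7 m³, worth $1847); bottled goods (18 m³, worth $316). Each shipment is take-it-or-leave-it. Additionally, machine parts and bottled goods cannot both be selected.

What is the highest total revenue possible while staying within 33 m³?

Taking the top-ratio shipments first gives insulation panels + cable drums + hardware kits + plastic granulate for 7895 (27 m³).
The 7 m³ tied up in plastic granulate is better spent on textile bales — total rises to 8621 (32 m³).
The closest alternative, machine parts + cable drums + hardware kits + plastic granulate, reaches only 8233.

8621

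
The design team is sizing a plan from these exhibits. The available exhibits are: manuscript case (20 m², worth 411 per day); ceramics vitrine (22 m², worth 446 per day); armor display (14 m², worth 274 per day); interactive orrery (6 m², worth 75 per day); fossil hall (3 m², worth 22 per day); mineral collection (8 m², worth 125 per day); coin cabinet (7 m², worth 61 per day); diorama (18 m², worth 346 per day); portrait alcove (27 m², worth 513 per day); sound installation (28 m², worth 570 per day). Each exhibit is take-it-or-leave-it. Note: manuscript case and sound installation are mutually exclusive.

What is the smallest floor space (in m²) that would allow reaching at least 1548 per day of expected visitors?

Minimise m² subject to total expected visitors ≥ 1548.
manuscript case + ceramics vitrine + armor display + interactive orrery + diorama reaches 1552 using 80 m².
No combination under 80 m² hits 1548.

80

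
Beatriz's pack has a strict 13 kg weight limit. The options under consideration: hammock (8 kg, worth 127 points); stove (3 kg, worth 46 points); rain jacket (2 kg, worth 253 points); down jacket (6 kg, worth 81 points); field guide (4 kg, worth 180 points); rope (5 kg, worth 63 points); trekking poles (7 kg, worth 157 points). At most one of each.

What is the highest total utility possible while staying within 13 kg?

Taking rain jacket + field guide + trekking poles: 13 kg used, 590 in utility.
Every other selection either busts 13 kg or fails to beat 590.

590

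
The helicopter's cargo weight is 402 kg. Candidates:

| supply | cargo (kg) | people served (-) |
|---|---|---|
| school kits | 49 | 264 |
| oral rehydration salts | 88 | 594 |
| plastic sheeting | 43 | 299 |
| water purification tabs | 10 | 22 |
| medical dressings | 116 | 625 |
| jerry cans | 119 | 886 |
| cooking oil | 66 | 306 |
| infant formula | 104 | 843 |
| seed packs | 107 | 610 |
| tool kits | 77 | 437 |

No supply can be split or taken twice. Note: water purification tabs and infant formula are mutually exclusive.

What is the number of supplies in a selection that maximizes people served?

The maximum people served within 402 kg is 2760.
One optimal bundle: oral rehydration salts + jerry cans + infant formula + tool kits (388 kg).
Any selection reaching 2760 contains exactly 4 supplies.

4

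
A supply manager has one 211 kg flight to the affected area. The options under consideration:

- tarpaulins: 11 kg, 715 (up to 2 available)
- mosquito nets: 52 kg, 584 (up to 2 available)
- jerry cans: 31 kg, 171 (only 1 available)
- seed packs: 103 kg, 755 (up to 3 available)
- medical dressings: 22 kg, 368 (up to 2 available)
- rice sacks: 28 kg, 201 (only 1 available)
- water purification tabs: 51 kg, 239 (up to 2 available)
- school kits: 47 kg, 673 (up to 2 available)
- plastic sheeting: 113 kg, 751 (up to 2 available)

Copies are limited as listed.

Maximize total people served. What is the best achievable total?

By people served per kg: tarpaulins 65.00, medical dressings 16.73, school kits 14.32 lead.
Greedy by ratio would take 2×tarpaulins + 2×medical dressings + rice sacks + 2×school kits: 188 kg used, total 3713.
The 28 kg tied up in rice sacks is better spent on water purification tabs — total rises to 3751 (211 kg).
Every other selection either busts 211 kg or exceeds an availability limit or fails to beat 3751.

3751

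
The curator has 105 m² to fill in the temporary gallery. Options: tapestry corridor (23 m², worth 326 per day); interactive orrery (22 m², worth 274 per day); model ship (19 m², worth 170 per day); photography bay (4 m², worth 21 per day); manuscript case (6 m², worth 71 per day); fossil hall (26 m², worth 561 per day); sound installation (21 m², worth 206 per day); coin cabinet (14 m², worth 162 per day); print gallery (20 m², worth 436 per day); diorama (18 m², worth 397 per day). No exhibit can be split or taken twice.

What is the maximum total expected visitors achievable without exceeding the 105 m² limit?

1903

Filling by ratio: tapestry corridor + photography bay + manuscript case + fossil hall + print gallery + diorama for 1812, with 8 m² left unused.
Dropping manuscript case frees 6 m²; slotting in coin cabinet (14 m²) lifts the total to 1903 at 105 m².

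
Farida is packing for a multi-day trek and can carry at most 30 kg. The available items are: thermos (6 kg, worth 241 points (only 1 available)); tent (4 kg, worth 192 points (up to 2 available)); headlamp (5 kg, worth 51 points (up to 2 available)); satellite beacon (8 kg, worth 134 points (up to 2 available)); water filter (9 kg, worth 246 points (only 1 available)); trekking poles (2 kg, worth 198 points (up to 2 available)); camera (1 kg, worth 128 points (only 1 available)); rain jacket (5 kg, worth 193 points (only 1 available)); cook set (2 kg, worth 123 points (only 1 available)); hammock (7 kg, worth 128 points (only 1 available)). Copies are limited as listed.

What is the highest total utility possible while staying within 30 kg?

1518

A density-first pass picks thermos + 2×tent + 2×trekking poles + camera + rain jacket + cook set — 1465 at 26 kg.
Replace rain jacket with water filter: the trade gains 53 net, giving 1518 at 30 kg.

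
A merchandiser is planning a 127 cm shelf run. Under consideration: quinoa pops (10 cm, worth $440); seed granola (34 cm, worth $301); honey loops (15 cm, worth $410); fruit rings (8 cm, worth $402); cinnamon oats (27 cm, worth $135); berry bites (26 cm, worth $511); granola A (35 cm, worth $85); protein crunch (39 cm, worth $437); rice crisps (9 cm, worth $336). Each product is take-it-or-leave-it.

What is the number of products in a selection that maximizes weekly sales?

6

Optimal total is 2536.
For example quinoa pops + honey loops + fruit rings + berry bites + protein crunch + rice crisps achieves it, using 107 cm.
Any selection reaching 2536 contains exactly 6 products.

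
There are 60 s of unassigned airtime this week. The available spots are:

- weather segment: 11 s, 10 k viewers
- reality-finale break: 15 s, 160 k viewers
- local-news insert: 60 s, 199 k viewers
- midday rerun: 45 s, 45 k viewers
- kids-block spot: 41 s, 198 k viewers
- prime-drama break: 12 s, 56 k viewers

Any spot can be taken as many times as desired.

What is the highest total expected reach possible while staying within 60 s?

640

Best packing: 4×reality-finale break — 60 s, 640 total.
No other feasible combination exceeds 640.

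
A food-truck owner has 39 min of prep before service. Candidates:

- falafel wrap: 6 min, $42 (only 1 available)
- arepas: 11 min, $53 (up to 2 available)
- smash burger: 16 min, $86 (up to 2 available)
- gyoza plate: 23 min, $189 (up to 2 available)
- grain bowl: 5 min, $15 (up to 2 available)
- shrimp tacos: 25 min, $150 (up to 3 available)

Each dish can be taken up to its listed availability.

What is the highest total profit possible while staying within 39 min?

Taking the top-ratio dishes first gives falafel wrap + gyoza plate + 2×grain bowl for 261 (39 min).
Dropping falafel wrap and 2×grain bowl frees 16 min; slotting in smash burger (16 min) lifts the total to 275 at 39 min.
No other feasible combination exceeds 275.

275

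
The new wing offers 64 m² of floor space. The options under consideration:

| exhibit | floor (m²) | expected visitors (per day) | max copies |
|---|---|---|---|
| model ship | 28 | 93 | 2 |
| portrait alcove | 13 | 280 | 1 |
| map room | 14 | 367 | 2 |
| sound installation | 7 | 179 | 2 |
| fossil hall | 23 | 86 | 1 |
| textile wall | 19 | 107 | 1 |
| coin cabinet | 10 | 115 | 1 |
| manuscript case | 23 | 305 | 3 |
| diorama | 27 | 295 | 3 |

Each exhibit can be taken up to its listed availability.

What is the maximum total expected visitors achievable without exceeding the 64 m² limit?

Ranking by ratio (expected visitors/m²): map room 26.21, sound installation 25.57, portrait alcove 21.54.
Taking portrait alcove + 2×map room + 2×sound installation: 55 m² used, 1372 in expected visitors.
No other feasible combination exceeds 1372.

1372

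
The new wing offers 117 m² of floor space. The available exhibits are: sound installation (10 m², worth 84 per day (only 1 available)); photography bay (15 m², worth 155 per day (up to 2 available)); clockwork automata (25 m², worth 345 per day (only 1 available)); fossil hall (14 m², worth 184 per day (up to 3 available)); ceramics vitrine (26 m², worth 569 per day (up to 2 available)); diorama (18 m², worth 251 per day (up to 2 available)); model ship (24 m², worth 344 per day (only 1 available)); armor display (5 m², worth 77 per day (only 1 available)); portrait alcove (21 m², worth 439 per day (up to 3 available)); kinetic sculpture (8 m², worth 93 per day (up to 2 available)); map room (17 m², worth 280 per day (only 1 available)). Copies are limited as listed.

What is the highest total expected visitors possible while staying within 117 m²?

2455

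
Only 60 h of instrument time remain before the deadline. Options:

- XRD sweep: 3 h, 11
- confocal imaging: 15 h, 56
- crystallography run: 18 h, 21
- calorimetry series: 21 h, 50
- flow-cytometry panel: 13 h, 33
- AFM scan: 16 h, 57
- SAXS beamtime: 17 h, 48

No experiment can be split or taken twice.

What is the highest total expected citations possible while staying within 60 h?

174

The ratio heuristic lands on XRD sweep + confocal imaging + AFM scan + SAXS beamtime (172) but leaves 9 h idle.
Replace SAXS beamtime with calorimetry series: the trade gains 2 net, giving 174 at 55 h.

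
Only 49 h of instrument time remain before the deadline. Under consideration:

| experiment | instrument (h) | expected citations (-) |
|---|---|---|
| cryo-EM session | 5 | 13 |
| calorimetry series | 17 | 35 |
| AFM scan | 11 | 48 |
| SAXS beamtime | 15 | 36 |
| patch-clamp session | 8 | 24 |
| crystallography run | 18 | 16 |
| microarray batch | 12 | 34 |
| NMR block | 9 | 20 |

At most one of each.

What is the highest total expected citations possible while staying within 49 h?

Filling by ratio: cryo-EM session + AFM scan + patch-clamp session + microarray batch + NMR block for 139, with 4 h left unused.
Replace cryo-EM session and NMR block with SAXS beamtime: the trade gains 3 net, giving 142 at 46 h.
No other feasible combination exceeds 142.

142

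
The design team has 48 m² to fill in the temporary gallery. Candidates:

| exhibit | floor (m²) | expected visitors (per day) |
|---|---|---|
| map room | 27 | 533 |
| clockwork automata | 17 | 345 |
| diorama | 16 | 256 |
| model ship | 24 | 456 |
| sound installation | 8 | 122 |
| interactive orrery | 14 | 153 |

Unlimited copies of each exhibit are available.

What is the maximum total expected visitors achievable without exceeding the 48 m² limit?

The ratio heuristic lands on 2×clockwork automata + sound installation (812) but leaves 6 m² idle.
Replace 2×clockwork automata and sound installation with 2×model ship: the trade gains 100 net, giving 912 at 48 m².
Every other selection either busts 48 m² or fails to beat 912.

912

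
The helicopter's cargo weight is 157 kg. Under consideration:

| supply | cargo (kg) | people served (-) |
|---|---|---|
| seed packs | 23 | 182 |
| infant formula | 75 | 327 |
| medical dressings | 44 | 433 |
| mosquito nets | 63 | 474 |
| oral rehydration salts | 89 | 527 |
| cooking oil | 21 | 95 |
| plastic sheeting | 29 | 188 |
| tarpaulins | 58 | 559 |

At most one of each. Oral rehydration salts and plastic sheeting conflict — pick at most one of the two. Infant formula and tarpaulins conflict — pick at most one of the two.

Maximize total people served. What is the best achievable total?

By people served per kg: medical dressings 9.84, tarpaulins 9.64, seed packs 7.91 lead.
Taking seed packs + medical dressings + plastic sheeting + tarpaulins: 154 kg used, 1362 in people served.
Nothing else feasible within 157 kg beats 1362.

1362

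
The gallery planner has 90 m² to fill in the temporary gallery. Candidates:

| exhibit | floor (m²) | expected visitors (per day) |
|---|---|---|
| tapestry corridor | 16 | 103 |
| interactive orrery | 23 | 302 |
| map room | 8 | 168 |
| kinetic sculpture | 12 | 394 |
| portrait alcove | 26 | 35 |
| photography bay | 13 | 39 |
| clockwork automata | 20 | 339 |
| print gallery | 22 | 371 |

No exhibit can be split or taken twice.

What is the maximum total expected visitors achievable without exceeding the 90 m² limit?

1574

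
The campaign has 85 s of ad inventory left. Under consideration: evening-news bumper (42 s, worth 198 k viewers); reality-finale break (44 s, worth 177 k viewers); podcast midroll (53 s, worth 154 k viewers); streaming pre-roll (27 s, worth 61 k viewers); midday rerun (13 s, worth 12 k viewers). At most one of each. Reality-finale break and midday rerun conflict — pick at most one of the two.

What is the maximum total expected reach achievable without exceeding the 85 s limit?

By expected reach per s: evening-news bumper 4.71, reality-finale break 4.02, podcast midroll 2.91, streaming pre-roll 2.26 lead.
Best packing: evening-news bumper + streaming pre-roll + midday rerun — 82 s, 271 total.

271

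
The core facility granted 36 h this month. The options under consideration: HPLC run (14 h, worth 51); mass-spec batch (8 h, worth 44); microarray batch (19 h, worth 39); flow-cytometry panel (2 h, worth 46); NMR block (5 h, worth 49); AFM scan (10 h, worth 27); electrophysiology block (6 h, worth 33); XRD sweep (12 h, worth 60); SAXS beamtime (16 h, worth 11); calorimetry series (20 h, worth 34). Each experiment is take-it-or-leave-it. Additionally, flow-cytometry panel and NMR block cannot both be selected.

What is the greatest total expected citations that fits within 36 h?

201

Ranking by ratio (expected citations/h): flow-cytometry panel 23.00, NMR block 9.80, mass-spec batch 5.50.
Taking HPLC run + mass-spec batch + flow-cytometry panel + XRD sweep: 36 h used, 201 in expected citations.
Nothing else feasible within 36 h beats 201.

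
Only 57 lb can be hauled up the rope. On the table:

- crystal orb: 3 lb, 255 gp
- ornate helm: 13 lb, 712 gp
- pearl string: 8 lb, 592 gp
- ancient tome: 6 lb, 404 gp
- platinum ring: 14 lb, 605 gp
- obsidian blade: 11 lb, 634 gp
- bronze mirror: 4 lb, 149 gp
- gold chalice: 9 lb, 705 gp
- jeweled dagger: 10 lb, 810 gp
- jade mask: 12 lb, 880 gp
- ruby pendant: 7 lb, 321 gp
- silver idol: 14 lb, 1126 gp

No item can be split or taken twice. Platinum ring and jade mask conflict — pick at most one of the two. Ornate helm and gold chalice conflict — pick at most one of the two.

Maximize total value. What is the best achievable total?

Taking crystal orb + pearl string + gold chalice + jeweled dagger + jade mask + silver idol: 56 lb used, 4368 in value.
The closest alternative, pearl string + bronze mirror + gold chalice + jeweled dagger + jade mask + silver idol, reaches only 4262.

4368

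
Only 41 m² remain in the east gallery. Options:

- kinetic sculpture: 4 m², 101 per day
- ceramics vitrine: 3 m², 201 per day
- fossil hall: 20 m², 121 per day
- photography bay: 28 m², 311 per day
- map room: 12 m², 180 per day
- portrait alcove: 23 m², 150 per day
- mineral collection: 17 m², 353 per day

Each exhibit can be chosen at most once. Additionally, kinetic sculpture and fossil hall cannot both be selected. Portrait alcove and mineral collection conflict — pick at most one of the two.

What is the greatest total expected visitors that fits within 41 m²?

By expected visitors per m²: ceramics vitrine 67.00, kinetic sculpture 25.25, mineral collection 20.76 lead.
Best packing: kinetic sculpture + ceramics vitrine + map room + mineral collection — 36 m², 835 total.
Runner-up ceramics vitrine + map room + mineral collection tops out at 734.

835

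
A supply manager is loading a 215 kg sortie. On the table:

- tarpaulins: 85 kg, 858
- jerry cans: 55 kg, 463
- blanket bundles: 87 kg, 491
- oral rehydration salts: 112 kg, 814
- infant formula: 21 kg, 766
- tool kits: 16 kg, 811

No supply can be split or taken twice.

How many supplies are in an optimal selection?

4

The maximum people served within 215 kg is 2926.
One optimal bundle: tarpaulins + blanket bundles + infant formula + tool kits (209 kg).
All optima have 4 supplies.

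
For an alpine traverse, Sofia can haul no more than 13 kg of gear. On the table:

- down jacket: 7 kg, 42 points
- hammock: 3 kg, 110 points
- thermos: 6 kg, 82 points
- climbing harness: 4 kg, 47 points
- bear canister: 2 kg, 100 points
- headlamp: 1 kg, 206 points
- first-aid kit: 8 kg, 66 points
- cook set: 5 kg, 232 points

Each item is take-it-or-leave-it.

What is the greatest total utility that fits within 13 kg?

Ranking by ratio (utility/kg): headlamp 206.00, bear canister 50.00, cook set 46.40.
The ratio ordering already packs tightly: hammock + bear canister + headlamp + cook set, 11 kg, 648.
The closest alternative, hammock + climbing harness + headlamp + cook set, reaches only 595.

648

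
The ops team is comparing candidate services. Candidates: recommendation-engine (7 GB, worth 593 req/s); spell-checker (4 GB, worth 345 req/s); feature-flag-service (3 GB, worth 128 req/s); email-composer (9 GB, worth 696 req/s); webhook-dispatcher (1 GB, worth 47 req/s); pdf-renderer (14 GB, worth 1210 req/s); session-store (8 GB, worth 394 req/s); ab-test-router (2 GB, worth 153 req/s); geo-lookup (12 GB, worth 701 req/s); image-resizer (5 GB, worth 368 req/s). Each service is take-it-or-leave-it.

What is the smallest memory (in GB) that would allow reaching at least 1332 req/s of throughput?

Need the lightest bundle worth ≥ 1332.
pdf-renderer + ab-test-router: 1363 throughput at 16 GB.
Any bundle with less than 16 GB falls short of 1332.

16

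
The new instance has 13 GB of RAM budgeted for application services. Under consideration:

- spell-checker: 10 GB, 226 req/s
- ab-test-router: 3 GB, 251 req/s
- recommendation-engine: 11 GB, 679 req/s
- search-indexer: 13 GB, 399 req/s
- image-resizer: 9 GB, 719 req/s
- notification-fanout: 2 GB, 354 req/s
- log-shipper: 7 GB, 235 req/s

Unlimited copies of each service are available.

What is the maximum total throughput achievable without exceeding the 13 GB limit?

The ratio ordering already packs tightly: 6×notification-fanout, 12 GB, 2124.
No other feasible combination exceeds 2124.

2124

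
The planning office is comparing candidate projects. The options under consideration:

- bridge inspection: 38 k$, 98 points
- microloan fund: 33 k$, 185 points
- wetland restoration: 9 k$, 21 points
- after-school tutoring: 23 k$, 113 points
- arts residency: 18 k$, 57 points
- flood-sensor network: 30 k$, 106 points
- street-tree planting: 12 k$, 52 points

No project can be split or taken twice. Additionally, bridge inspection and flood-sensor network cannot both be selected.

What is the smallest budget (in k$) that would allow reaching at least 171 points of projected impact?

33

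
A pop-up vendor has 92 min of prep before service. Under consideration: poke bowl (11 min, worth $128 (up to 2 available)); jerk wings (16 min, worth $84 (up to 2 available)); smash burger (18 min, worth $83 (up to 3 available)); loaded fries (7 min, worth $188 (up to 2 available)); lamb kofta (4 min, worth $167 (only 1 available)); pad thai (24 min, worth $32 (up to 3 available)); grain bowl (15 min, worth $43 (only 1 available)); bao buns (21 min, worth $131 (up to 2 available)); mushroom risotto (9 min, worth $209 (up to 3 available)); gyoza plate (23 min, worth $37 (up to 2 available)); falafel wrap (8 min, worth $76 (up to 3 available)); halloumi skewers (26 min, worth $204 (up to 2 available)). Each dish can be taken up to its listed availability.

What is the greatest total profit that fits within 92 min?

Ranking by ratio (profit/min): lamb kofta 41.75, loaded fries 26.86, mushroom risotto 23.22, poke bowl 11.64.
2×poke bowl + 2×loaded fries + lamb kofta + 3×mushroom risotto + 3×falafel wrap uses 91 of the 92 min and totals 1654.
The spare 1 min is too small for any remaining dish, and no exchange beats 1654.

1654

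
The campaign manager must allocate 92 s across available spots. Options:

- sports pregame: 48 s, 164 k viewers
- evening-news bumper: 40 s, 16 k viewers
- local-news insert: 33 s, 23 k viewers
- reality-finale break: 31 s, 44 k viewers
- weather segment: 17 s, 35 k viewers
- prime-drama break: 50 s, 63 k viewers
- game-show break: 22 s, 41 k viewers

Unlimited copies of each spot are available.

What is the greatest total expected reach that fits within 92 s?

246

Taking the top-ratio spots first gives sports pregame + 2×weather segment for 234 (82 s).
Dropping 2×weather segment frees 34 s; slotting in 2×game-show break (44 s) lifts the total to 246 at 92 s.
That's the maximum — no swap from here does better than 246.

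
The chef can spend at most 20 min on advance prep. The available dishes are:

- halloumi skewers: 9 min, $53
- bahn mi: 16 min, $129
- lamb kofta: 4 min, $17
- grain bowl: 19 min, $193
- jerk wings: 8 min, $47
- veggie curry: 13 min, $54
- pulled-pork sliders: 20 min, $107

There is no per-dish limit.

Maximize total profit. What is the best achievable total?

Best packing: grain bowl — 19 min, 193 total.

193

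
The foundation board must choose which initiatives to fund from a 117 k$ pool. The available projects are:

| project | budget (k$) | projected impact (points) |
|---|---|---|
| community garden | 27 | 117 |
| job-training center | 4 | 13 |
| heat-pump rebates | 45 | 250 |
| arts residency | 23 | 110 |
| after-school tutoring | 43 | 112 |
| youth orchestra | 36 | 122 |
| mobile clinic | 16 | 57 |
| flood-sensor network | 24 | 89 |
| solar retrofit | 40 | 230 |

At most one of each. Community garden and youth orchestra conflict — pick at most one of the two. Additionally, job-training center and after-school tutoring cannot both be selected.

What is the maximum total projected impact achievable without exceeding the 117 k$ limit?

610

By projected impact per k$: solar retrofit 5.75, heat-pump rebates 5.56, arts residency 4.78, community garden 4.33 lead.
Filling by ratio: job-training center + heat-pump rebates + arts residency + solar retrofit for 603, with 5 k$ left unused.
Dropping arts residency frees 23 k$; slotting in community garden (27 k$) lifts the total to 610 at 116 k$.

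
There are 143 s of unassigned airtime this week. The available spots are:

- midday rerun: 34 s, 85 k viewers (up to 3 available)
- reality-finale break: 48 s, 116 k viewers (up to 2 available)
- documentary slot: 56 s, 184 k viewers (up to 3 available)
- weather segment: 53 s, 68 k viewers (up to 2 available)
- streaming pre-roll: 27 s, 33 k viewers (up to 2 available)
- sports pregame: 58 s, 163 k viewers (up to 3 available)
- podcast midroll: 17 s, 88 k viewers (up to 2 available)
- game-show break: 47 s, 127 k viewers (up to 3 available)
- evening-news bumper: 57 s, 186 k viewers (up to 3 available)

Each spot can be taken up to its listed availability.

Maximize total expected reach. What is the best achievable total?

Ranking by ratio (expected reach/s): podcast midroll 5.18, documentary slot 3.29, evening-news bumper 3.26.
A density-first pass picks documentary slot + 2×podcast midroll + game-show break — 487 at 137 s.
The 56 s tied up in documentary slot is better spent on evening-news bumper — total rises to 489 (138 s).
Nothing else within 143 s beats 489.

489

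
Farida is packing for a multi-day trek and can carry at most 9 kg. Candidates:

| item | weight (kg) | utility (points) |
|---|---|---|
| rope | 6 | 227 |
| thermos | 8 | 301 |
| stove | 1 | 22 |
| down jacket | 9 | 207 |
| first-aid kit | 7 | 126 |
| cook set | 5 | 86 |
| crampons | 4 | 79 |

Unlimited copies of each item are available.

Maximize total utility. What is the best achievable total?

A density-first pass picks rope + 3×stove — 293 at 9 kg.
Dropping rope and 2×stove frees 8 kg; slotting in thermos (8 kg) lifts the total to 323 at 9 kg.
That's the maximum — no swap from here does better than 323.

323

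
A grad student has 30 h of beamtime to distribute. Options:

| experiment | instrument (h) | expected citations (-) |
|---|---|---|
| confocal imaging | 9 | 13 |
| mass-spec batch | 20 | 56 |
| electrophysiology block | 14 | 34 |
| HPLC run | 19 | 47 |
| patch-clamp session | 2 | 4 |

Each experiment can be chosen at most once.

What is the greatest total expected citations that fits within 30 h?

69

Filling by ratio: mass-spec batch + patch-clamp session for 60, with 8 h left unused.
Dropping patch-clamp session frees 2 h; slotting in confocal imaging (9 h) lifts the total to 69 at 29 h.
Next best is confocal imaging + HPLC run + patch-clamp session at 64 (30 h) — short by 5.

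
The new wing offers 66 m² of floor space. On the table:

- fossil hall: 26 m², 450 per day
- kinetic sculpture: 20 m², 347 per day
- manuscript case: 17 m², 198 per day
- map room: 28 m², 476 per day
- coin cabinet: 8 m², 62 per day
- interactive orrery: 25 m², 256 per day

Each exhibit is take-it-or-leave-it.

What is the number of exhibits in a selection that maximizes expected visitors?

3

The maximum expected visitors within 66 m² is 1021.
kinetic sculpture + manuscript case + map room hits 1021 at 65 m².
Any selection reaching 1021 contains exactly 3 exhibits.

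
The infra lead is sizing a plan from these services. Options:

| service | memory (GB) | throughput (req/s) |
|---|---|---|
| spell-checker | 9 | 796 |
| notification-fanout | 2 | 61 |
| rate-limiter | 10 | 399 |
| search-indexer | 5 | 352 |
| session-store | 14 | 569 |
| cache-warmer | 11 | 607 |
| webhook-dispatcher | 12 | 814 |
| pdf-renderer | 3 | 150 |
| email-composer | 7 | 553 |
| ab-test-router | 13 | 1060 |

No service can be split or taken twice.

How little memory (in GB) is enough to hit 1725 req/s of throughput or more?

22

Minimise GB subject to total throughput ≥ 1725.
spell-checker + ab-test-router: 1856 throughput at 22 GB.
Any bundle with less than 22 GB falls short of 1725.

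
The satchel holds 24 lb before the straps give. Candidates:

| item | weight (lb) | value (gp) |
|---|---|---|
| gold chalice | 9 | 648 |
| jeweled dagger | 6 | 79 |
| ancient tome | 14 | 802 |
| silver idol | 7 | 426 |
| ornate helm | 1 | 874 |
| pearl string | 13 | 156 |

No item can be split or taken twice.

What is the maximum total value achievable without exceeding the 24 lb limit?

2324

Greedy by ratio would take gold chalice + jeweled dagger + silver idol + ornate helm: 23 lb used, total 2027.
Replace jeweled dagger and silver idol with ancient tome: the trade gains 297 net, giving 2324 at 24 lb.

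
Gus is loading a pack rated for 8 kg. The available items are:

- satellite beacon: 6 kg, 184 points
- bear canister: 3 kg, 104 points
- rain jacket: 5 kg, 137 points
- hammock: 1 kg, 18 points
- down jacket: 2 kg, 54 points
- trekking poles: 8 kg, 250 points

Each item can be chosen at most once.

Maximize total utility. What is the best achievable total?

250

Ranking by ratio (utility/kg): bear canister 34.67, trekking poles 31.25, satellite beacon 30.67, rain jacket 27.40.
Greedy by ratio would take bear canister + rain jacket: 8 kg used, total 241.
The 8 kg tied up in bear canister and rain jacket is better spent on trekking poles — total rises to 250 (8 kg).
Nothing else within 8 kg beats 250.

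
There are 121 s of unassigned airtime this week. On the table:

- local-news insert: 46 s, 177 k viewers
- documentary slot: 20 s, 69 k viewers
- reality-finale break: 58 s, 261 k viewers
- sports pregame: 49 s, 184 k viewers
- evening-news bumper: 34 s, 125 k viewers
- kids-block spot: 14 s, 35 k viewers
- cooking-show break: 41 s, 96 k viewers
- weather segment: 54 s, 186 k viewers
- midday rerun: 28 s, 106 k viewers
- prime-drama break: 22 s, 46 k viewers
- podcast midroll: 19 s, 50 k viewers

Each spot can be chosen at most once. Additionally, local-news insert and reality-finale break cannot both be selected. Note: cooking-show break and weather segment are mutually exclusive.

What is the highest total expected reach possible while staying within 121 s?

492

Taking reality-finale break + evening-news bumper + midday rerun: 120 s used, 492 in expected reach.
Next best is reality-finale break + sports pregame + kids-block spot at 480 (121 s) — short by 12.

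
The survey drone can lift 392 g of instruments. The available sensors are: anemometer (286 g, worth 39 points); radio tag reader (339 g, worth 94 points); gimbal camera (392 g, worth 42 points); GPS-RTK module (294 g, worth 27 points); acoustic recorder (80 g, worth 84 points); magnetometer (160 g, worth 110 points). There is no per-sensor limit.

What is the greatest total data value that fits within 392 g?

336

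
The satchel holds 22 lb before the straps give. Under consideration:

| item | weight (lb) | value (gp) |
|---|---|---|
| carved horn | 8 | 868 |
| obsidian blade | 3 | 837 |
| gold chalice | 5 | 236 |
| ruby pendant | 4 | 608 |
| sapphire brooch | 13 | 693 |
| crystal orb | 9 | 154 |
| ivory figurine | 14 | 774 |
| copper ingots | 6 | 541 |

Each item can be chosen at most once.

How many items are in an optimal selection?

4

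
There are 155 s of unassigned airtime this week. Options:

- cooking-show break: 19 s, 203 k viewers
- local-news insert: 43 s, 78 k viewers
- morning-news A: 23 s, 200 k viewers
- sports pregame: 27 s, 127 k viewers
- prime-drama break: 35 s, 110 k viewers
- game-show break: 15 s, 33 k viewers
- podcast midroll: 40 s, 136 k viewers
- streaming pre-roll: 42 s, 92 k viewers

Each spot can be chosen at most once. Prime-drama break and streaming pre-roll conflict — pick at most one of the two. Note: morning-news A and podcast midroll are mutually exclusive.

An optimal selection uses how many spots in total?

5

Optimal total is 718.
For example cooking-show break + local-news insert + morning-news A + sports pregame + prime-drama break achieves it, using 147 s.
All optima have 5 spots.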